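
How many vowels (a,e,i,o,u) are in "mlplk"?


Input: mlplk
Checking each character:
  'm' at position 0: consonant
  'l' at position 1: consonant
  'p' at position 2: consonant
  'l' at position 3: consonant
  'k' at position 4: consonant
Total vowels: 0

0


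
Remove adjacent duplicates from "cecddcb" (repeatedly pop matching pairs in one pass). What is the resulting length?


Input: cecddcb
Stack-based adjacent duplicate removal:
  Read 'c': push. Stack: c
  Read 'e': push. Stack: ce
  Read 'c': push. Stack: cec
  Read 'd': push. Stack: cecd
  Read 'd': matches stack top 'd' => pop. Stack: cec
  Read 'c': matches stack top 'c' => pop. Stack: ce
  Read 'b': push. Stack: ceb
Final stack: "ceb" (length 3)

3


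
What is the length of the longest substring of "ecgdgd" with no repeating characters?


Input: "ecgdgd"
Sliding window (track last position of each char):
  Position 0 ('e'): window [0,0] length 1 -- new best
  Position 1 ('c'): window [0,1] length 2 -- new best
  Position 2 ('g'): window [0,2] length 3 -- new best
  Position 3 ('d'): window [0,3] length 4 -- new best
  Position 4 ('g'): repeat (last at 2), move window start to 3
  Position 4 ('g'): window [3,4] length 2
  Position 5 ('d'): repeat (last at 3), move window start to 4
  Position 5 ('d'): window [4,5] length 2
Longest substring with no repeats: "ecgd" with length 4

4


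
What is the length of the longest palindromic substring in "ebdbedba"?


Input: "ebdbedba"
Checking substrings for palindromes:
  [0:5] "ebdbe" (len 5) => palindrome
  [1:4] "bdb" (len 3) => palindrome
Longest palindromic substring: "ebdbe" with length 5

5


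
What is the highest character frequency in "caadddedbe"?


Input: caadddedbe
Character counts:
  'a': 2
  'b': 1
  'c': 1
  'd': 4
  'e': 2
Maximum frequency: 4

4


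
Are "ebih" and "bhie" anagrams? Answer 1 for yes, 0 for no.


Strings: "ebih", "bhie"
Sorted first:  behi
Sorted second: behi
Sorted forms match => anagrams

1


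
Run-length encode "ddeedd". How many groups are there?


Input: ddeedd
Scanning for consecutive runs:
  Group 1: 'd' x 2 (positions 0-1)
  Group 2: 'e' x 2 (positions 2-3)
  Group 3: 'd' x 2 (positions 4-5)
Total groups: 3

3


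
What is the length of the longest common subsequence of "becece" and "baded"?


LCS of "becece" and "baded"
DP table:
           b    a    d    e    d
      0    0    0    0    0    0
  b   0    1    1    1    1    1
  e   0    1    1    1    2    2
  c   0    1    1    1    2    2
  e   0    1    1    1    2    2
  c   0    1    1    1    2    2
  e   0    1    1    1    2    2
LCS length = dp[6][5] = 2

2


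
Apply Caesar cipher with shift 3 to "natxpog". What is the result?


Caesar cipher: shift "natxpog" by 3
  'n' (pos 13) + 3 = pos 16 = 'q'
  'a' (pos 0) + 3 = pos 3 = 'd'
  't' (pos 19) + 3 = pos 22 = 'w'
  'x' (pos 23) + 3 = pos 0 = 'a'
  'p' (pos 15) + 3 = pos 18 = 's'
  'o' (pos 14) + 3 = pos 17 = 'r'
  'g' (pos 6) + 3 = pos 9 = 'j'
Result: qdwasrj

qdwasrj


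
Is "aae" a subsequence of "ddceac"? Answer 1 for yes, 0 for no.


Check if "aae" is a subsequence of "ddceac"
Greedy scan:
  Position 0 ('d'): no match needed
  Position 1 ('d'): no match needed
  Position 2 ('c'): no match needed
  Position 3 ('e'): no match needed
  Position 4 ('a'): matches sub[0] = 'a'
  Position 5 ('c'): no match needed
Only matched 1/3 characters => not a subsequence

0


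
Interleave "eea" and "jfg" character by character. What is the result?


Interleaving "eea" and "jfg":
  Position 0: 'e' from first, 'j' from second => "ej"
  Position 1: 'e' from first, 'f' from second => "ef"
  Position 2: 'a' from first, 'g' from second => "ag"
Result: ejefag

ejefag


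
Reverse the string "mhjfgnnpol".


Input: mhjfgnnpol
Reading characters right to left:
  Position 9: 'l'
  Position 8: 'o'
  Position 7: 'p'
  Position 6: 'n'
  Position 5: 'n'
  Position 4: 'g'
  Position 3: 'f'
  Position 2: 'j'
  Position 1: 'h'
  Position 0: 'm'
Reversed: lopnngfjhm

lopnngfjhm


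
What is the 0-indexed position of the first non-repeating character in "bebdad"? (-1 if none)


Input: bebdad
Character frequencies:
  'a': 1
  'b': 2
  'd': 2
  'e': 1
Scanning left to right for freq == 1:
  Position 0 ('b'): freq=2, skip
  Position 1 ('e'): unique! => answer = 1

1


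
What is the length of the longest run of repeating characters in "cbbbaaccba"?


Input: "cbbbaaccba"
Scanning for longest run:
  Position 1 ('b'): new char, reset run to 1
  Position 2 ('b'): continues run of 'b', length=2
  Position 3 ('b'): continues run of 'b', length=3
  Position 4 ('a'): new char, reset run to 1
  Position 5 ('a'): continues run of 'a', length=2
  Position 6 ('c'): new char, reset run to 1
  Position 7 ('c'): continues run of 'c', length=2
  Position 8 ('b'): new char, reset run to 1
  Position 9 ('a'): new char, reset run to 1
Longest run: 'b' with length 3

3


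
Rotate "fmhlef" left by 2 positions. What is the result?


Input: "fmhlef", rotate left by 2
First 2 characters: "fm"
Remaining characters: "hlef"
Concatenate remaining + first: "hlef" + "fm" = "hleffm"

hleffm


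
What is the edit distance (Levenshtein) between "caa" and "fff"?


Computing edit distance: "caa" -> "fff"
DP table:
           f    f    f
      0    1    2    3
  c   1    1    2    3
  a   2    2    2    3
  a   3    3    3    3
Edit distance = dp[3][3] = 3

3


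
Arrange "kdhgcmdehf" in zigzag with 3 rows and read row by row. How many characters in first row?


Zigzag "kdhgcmdehf" into 3 rows:
Placing characters:
  'k' => row 0
  'd' => row 1
  'h' => row 2
  'g' => row 1
  'c' => row 0
  'm' => row 1
  'd' => row 2
  'e' => row 1
  'h' => row 0
  'f' => row 1
Rows:
  Row 0: "kch"
  Row 1: "dgmef"
  Row 2: "hd"
First row length: 3

3


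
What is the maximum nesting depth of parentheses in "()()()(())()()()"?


Input: "()()()(())()()()"
Tracking depth:
  Position 0 '(': depth becomes 1
  Position 1 ')': depth becomes 0
  Position 2 '(': depth becomes 1
  Position 3 ')': depth becomes 0
  Position 4 '(': depth becomes 1
  Position 5 ')': depth becomes 0
  Position 6 '(': depth becomes 1
  Position 7 '(': depth becomes 2
  Position 8 ')': depth becomes 1
  Position 9 ')': depth becomes 0
  Position 10 '(': depth becomes 1
  Position 11 ')': depth becomes 0
  Position 12 '(': depth becomes 1
  Position 13 ')': depth becomes 0
  Position 14 '(': depth becomes 1
  Position 15 ')': depth becomes 0
Maximum depth reached: 2

2


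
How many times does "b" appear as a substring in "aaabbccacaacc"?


Searching for "b" in "aaabbccacaacc"
Scanning each position:
  Position 0: "a" => no
  Position 1: "a" => no
  Position 2: "a" => no
  Position 3: "b" => MATCH
  Position 4: "b" => MATCH
  Position 5: "c" => no
  Position 6: "c" => no
  Position 7: "a" => no
  Position 8: "c" => no
  Position 9: "a" => no
  Position 10: "a" => no
  Position 11: "c" => no
  Position 12: "c" => no
Total occurrences: 2

2


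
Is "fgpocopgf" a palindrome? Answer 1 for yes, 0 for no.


Input: fgpocopgf
Reversed: fgpocopgf
  Compare pos 0 ('f') with pos 8 ('f'): match
  Compare pos 1 ('g') with pos 7 ('g'): match
  Compare pos 2 ('p') with pos 6 ('p'): match
  Compare pos 3 ('o') with pos 5 ('o'): match
Result: palindrome

1


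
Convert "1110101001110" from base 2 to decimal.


Input: "1110101001110" in base 2
Positional expansion:
  Digit '1' (value 1) x 2^12 = 4096
  Digit '1' (value 1) x 2^11 = 2048
  Digit '1' (value 1) x 2^10 = 1024
  Digit '0' (value 0) x 2^9 = 0
  Digit '1' (value 1) x 2^8 = 256
  Digit '0' (value 0) x 2^7 = 0
  Digit '1' (value 1) x 2^6 = 64
  Digit '0' (value 0) x 2^5 = 0
  Digit '0' (value 0) x 2^4 = 0
  Digit '1' (value 1) x 2^3 = 8
  Digit '1' (value 1) x 2^2 = 4
  Digit '1' (value 1) x 2^1 = 2
  Digit '0' (value 0) x 2^0 = 0
Sum = 7502

7502


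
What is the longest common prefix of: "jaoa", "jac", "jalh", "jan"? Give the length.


Words: jaoa, jac, jalh, jan
  Position 0: all 'j' => match
  Position 1: all 'a' => match
  Position 2: ('o', 'c', 'l', 'n') => mismatch, stop
LCP = "ja" (length 2)

2


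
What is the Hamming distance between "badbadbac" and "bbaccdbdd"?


Comparing "badbadbac" and "bbaccdbdd" position by position:
  Position 0: 'b' vs 'b' => same
  Position 1: 'a' vs 'b' => differ
  Position 2: 'd' vs 'a' => differ
  Position 3: 'b' vs 'c' => differ
  Position 4: 'a' vs 'c' => differ
  Position 5: 'd' vs 'd' => same
  Position 6: 'b' vs 'b' => same
  Position 7: 'a' vs 'd' => differ
  Position 8: 'c' vs 'd' => differ
Total differences (Hamming distance): 6

6


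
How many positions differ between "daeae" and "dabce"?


Comparing "daeae" and "dabce" position by position:
  Position 0: 'd' vs 'd' => same
  Position 1: 'a' vs 'a' => same
  Position 2: 'e' vs 'b' => DIFFER
  Position 3: 'a' vs 'c' => DIFFER
  Position 4: 'e' vs 'e' => same
Positions that differ: 2

2


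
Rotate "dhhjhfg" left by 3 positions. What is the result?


Input: "dhhjhfg", rotate left by 3
First 3 characters: "dhh"
Remaining characters: "jhfg"
Concatenate remaining + first: "jhfg" + "dhh" = "jhfgdhh"

jhfgdhh


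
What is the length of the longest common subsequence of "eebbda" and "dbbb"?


LCS of "eebbda" and "dbbb"
DP table:
           d    b    b    b
      0    0    0    0    0
  e   0    0    0    0    0
  e   0    0    0    0    0
  b   0    0    1    1    1
  b   0    0    1    2    2
  d   0    1    1    2    2
  a   0    1    1    2    2
LCS length = dp[6][4] = 2

2


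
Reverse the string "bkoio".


Input: bkoio
Reading characters right to left:
  Position 4: 'o'
  Position 3: 'i'
  Position 2: 'o'
  Position 1: 'k'
  Position 0: 'b'
Reversed: oiokb

oiokb


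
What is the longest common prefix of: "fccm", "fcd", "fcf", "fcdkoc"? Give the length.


Words: fccm, fcd, fcf, fcdkoc
  Position 0: all 'f' => match
  Position 1: all 'c' => match
  Position 2: ('c', 'd', 'f', 'd') => mismatch, stop
LCP = "fc" (length 2)

2


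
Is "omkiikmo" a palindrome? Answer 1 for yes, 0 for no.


Input: omkiikmo
Reversed: omkiikmo
  Compare pos 0 ('o') with pos 7 ('o'): match
  Compare pos 1 ('m') with pos 6 ('m'): match
  Compare pos 2 ('k') with pos 5 ('k'): match
  Compare pos 3 ('i') with pos 4 ('i'): match
Result: palindrome

1


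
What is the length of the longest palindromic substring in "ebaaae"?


Input: "ebaaae"
Checking substrings for palindromes:
  [2:5] "aaa" (len 3) => palindrome
  [2:4] "aa" (len 2) => palindrome
  [3:5] "aa" (len 2) => palindrome
Longest palindromic substring: "aaa" with length 3

3


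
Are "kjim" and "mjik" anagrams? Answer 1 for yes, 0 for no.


Strings: "kjim", "mjik"
Sorted first:  ijkm
Sorted second: ijkm
Sorted forms match => anagrams

1


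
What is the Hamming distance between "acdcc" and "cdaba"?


Comparing "acdcc" and "cdaba" position by position:
  Position 0: 'a' vs 'c' => differ
  Position 1: 'c' vs 'd' => differ
  Position 2: 'd' vs 'a' => differ
  Position 3: 'c' vs 'b' => differ
  Position 4: 'c' vs 'a' => differ
Total differences (Hamming distance): 5

5


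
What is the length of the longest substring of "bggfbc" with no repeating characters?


Input: "bggfbc"
Sliding window (track last position of each char):
  Position 0 ('b'): window [0,0] length 1 -- new best
  Position 1 ('g'): window [0,1] length 2 -- new best
  Position 2 ('g'): repeat (last at 1), move window start to 2
  Position 2 ('g'): window [2,2] length 1
  Position 3 ('f'): window [2,3] length 2
  Position 4 ('b'): window [2,4] length 3 -- new best
  Position 5 ('c'): window [2,5] length 4 -- new best
Longest substring with no repeats: "gfbc" with length 4

4


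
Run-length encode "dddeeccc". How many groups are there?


Input: dddeeccc
Scanning for consecutive runs:
  Group 1: 'd' x 3 (positions 0-2)
  Group 2: 'e' x 2 (positions 3-4)
  Group 3: 'c' x 3 (positions 5-7)
Total groups: 3

3


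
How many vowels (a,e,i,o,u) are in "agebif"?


Input: agebif
Checking each character:
  'a' at position 0: vowel (running total: 1)
  'g' at position 1: consonant
  'e' at position 2: vowel (running total: 2)
  'b' at position 3: consonant
  'i' at position 4: vowel (running total: 3)
  'f' at position 5: consonant
Total vowels: 3

3


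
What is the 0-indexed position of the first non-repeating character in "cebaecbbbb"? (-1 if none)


Input: cebaecbbbb
Character frequencies:
  'a': 1
  'b': 5
  'c': 2
  'e': 2
Scanning left to right for freq == 1:
  Position 0 ('c'): freq=2, skip
  Position 1 ('e'): freq=2, skip
  Position 2 ('b'): freq=5, skip
  Position 3 ('a'): unique! => answer = 3

3


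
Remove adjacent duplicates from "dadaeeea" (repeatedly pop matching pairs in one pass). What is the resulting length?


Input: dadaeeea
Stack-based adjacent duplicate removal:
  Read 'd': push. Stack: d
  Read 'a': push. Stack: da
  Read 'd': push. Stack: dad
  Read 'a': push. Stack: dada
  Read 'e': push. Stack: dadae
  Read 'e': matches stack top 'e' => pop. Stack: dada
  Read 'e': push. Stack: dadae
  Read 'a': push. Stack: dadaea
Final stack: "dadaea" (length 6)

6


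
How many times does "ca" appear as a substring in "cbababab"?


Searching for "ca" in "cbababab"
Scanning each position:
  Position 0: "cb" => no
  Position 1: "ba" => no
  Position 2: "ab" => no
  Position 3: "ba" => no
  Position 4: "ab" => no
  Position 5: "ba" => no
  Position 6: "ab" => no
Total occurrences: 0

0


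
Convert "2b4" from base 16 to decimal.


Input: "2b4" in base 16
Positional expansion:
  Digit '2' (value 2) x 16^2 = 512
  Digit 'b' (value 11) x 16^1 = 176
  Digit '4' (value 4) x 16^0 = 4
Sum = 692

692


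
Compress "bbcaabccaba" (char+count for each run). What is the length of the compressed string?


Input: bbcaabccaba
Runs:
  'b' x 2 => "b2"
  'c' x 1 => "c1"
  'a' x 2 => "a2"
  'b' x 1 => "b1"
  'c' x 2 => "c2"
  'a' x 1 => "a1"
  'b' x 1 => "b1"
  'a' x 1 => "a1"
Compressed: "b2c1a2b1c2a1b1a1"
Compressed length: 16

16


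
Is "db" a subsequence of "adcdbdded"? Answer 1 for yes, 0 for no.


Check if "db" is a subsequence of "adcdbdded"
Greedy scan:
  Position 0 ('a'): no match needed
  Position 1 ('d'): matches sub[0] = 'd'
  Position 2 ('c'): no match needed
  Position 3 ('d'): no match needed
  Position 4 ('b'): matches sub[1] = 'b'
  Position 5 ('d'): no match needed
  Position 6 ('d'): no match needed
  Position 7 ('e'): no match needed
  Position 8 ('d'): no match needed
All 2 characters matched => is a subsequence

1


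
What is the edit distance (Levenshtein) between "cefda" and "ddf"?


Computing edit distance: "cefda" -> "ddf"
DP table:
           d    d    f
      0    1    2    3
  c   1    1    2    3
  e   2    2    2    3
  f   3    3    3    2
  d   4    3    3    3
  a   5    4    4    4
Edit distance = dp[5][3] = 4

4


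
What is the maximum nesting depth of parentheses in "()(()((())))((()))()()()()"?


Input: "()(()((())))((()))()()()()"
Tracking depth:
  Position 0 '(': depth becomes 1
  Position 1 ')': depth becomes 0
  Position 2 '(': depth becomes 1
  Position 3 '(': depth becomes 2
  Position 4 ')': depth becomes 1
  Position 5 '(': depth becomes 2
  Position 6 '(': depth becomes 3
  Position 7 '(': depth becomes 4
  Position 8 ')': depth becomes 3
  Position 9 ')': depth becomes 2
  Position 10 ')': depth becomes 1
  Position 11 ')': depth becomes 0
  Position 12 '(': depth becomes 1
  Position 13 '(': depth becomes 2
  Position 14 '(': depth becomes 3
  Position 15 ')': depth becomes 2
  Position 16 ')': depth becomes 1
  Position 17 ')': depth becomes 0
  Position 18 '(': depth becomes 1
  Position 19 ')': depth becomes 0
  Position 20 '(': depth becomes 1
  Position 21 ')': depth becomes 0
  Position 22 '(': depth becomes 1
  Position 23 ')': depth becomes 0
  Position 24 '(': depth becomes 1
  Position 25 ')': depth becomes 0
Maximum depth reached: 4

4


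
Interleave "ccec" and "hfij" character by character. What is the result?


Interleaving "ccec" and "hfij":
  Position 0: 'c' from first, 'h' from second => "ch"
  Position 1: 'c' from first, 'f' from second => "cf"
  Position 2: 'e' from first, 'i' from second => "ei"
  Position 3: 'c' from first, 'j' from second => "cj"
Result: chcfeicj

chcfeicj


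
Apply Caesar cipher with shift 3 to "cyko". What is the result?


Caesar cipher: shift "cyko" by 3
  'c' (pos 2) + 3 = pos 5 = 'f'
  'y' (pos 24) + 3 = pos 1 = 'b'
  'k' (pos 10) + 3 = pos 13 = 'n'
  'o' (pos 14) + 3 = pos 17 = 'r'
Result: fbnr

fbnr


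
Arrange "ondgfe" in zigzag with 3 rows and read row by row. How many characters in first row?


Zigzag "ondgfe" into 3 rows:
Placing characters:
  'o' => row 0
  'n' => row 1
  'd' => row 2
  'g' => row 1
  'f' => row 0
  'e' => row 1
Rows:
  Row 0: "of"
  Row 1: "nge"
  Row 2: "d"
First row length: 2

2


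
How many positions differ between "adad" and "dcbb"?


Comparing "adad" and "dcbb" position by position:
  Position 0: 'a' vs 'd' => DIFFER
  Position 1: 'd' vs 'c' => DIFFER
  Position 2: 'a' vs 'b' => DIFFER
  Position 3: 'd' vs 'b' => DIFFER
Positions that differ: 4

4


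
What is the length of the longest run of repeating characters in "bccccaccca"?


Input: "bccccaccca"
Scanning for longest run:
  Position 1 ('c'): new char, reset run to 1
  Position 2 ('c'): continues run of 'c', length=2
  Position 3 ('c'): continues run of 'c', length=3
  Position 4 ('c'): continues run of 'c', length=4
  Position 5 ('a'): new char, reset run to 1
  Position 6 ('c'): new char, reset run to 1
  Position 7 ('c'): continues run of 'c', length=2
  Position 8 ('c'): continues run of 'c', length=3
  Position 9 ('a'): new char, reset run to 1
Longest run: 'c' with length 4

4


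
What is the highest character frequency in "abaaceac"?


Input: abaaceac
Character counts:
  'a': 4
  'b': 1
  'c': 2
  'e': 1
Maximum frequency: 4

4


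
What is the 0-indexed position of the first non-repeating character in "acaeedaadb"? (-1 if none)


Input: acaeedaadb
Character frequencies:
  'a': 4
  'b': 1
  'c': 1
  'd': 2
  'e': 2
Scanning left to right for freq == 1:
  Position 0 ('a'): freq=4, skip
  Position 1 ('c'): unique! => answer = 1

1


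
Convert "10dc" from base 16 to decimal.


Input: "10dc" in base 16
Positional expansion:
  Digit '1' (value 1) x 16^3 = 4096
  Digit '0' (value 0) x 16^2 = 0
  Digit 'd' (value 13) x 16^1 = 208
  Digit 'c' (value 12) x 16^0 = 12
Sum = 4316

4316


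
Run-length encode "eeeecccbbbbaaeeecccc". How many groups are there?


Input: eeeecccbbbbaaeeecccc
Scanning for consecutive runs:
  Group 1: 'e' x 4 (positions 0-3)
  Group 2: 'c' x 3 (positions 4-6)
  Group 3: 'b' x 4 (positions 7-10)
  Group 4: 'a' x 2 (positions 11-12)
  Group 5: 'e' x 3 (positions 13-15)
  Group 6: 'c' x 4 (positions 16-19)
Total groups: 6

6


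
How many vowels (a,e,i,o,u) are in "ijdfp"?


Input: ijdfp
Checking each character:
  'i' at position 0: vowel (running total: 1)
  'j' at position 1: consonant
  'd' at position 2: consonant
  'f' at position 3: consonant
  'p' at position 4: consonant
Total vowels: 1

1


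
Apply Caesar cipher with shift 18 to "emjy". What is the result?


Caesar cipher: shift "emjy" by 18
  'e' (pos 4) + 18 = pos 22 = 'w'
  'm' (pos 12) + 18 = pos 4 = 'e'
  'j' (pos 9) + 18 = pos 1 = 'b'
  'y' (pos 24) + 18 = pos 16 = 'q'
Result: webq

webq


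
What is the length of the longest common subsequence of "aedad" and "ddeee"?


LCS of "aedad" and "ddeee"
DP table:
           d    d    e    e    e
      0    0    0    0    0    0
  a   0    0    0    0    0    0
  e   0    0    0    1    1    1
  d   0    1    1    1    1    1
  a   0    1    1    1    1    1
  d   0    1    2    2    2    2
LCS length = dp[5][5] = 2

2


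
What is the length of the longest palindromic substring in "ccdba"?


Input: "ccdba"
Checking substrings for palindromes:
  [0:2] "cc" (len 2) => palindrome
Longest palindromic substring: "cc" with length 2

2


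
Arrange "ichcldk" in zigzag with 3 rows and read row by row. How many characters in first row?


Zigzag "ichcldk" into 3 rows:
Placing characters:
  'i' => row 0
  'c' => row 1
  'h' => row 2
  'c' => row 1
  'l' => row 0
  'd' => row 1
  'k' => row 2
Rows:
  Row 0: "il"
  Row 1: "ccd"
  Row 2: "hk"
First row length: 2

2


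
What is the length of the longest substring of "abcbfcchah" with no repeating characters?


Input: "abcbfcchah"
Sliding window (track last position of each char):
  Position 0 ('a'): window [0,0] length 1 -- new best
  Position 1 ('b'): window [0,1] length 2 -- new best
  Position 2 ('c'): window [0,2] length 3 -- new best
  Position 3 ('b'): repeat (last at 1), move window start to 2
  Position 3 ('b'): window [2,3] length 2
  Position 4 ('f'): window [2,4] length 3
  Position 5 ('c'): repeat (last at 2), move window start to 3
  Position 5 ('c'): window [3,5] length 3
  Position 6 ('c'): repeat (last at 5), move window start to 6
  Position 6 ('c'): window [6,6] length 1
  Position 7 ('h'): window [6,7] length 2
  Position 8 ('a'): window [6,8] length 3
  Position 9 ('h'): repeat (last at 7), move window start to 8
  Position 9 ('h'): window [8,9] length 2
Longest substring with no repeats: "abc" with length 3

3


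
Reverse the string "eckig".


Input: eckig
Reading characters right to left:
  Position 4: 'g'
  Position 3: 'i'
  Position 2: 'k'
  Position 1: 'c'
  Position 0: 'e'
Reversed: gikce

gikce


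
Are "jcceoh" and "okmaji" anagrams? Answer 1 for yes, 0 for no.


Strings: "jcceoh", "okmaji"
Sorted first:  ccehjo
Sorted second: aijkmo
Differ at position 0: 'c' vs 'a' => not anagrams

0


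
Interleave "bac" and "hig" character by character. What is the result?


Interleaving "bac" and "hig":
  Position 0: 'b' from first, 'h' from second => "bh"
  Position 1: 'a' from first, 'i' from second => "ai"
  Position 2: 'c' from first, 'g' from second => "cg"
Result: bhaicg

bhaicg


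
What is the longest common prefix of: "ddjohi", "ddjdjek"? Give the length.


Words: ddjohi, ddjdjek
  Position 0: all 'd' => match
  Position 1: all 'd' => match
  Position 2: all 'j' => match
  Position 3: ('o', 'd') => mismatch, stop
LCP = "ddj" (length 3)

3


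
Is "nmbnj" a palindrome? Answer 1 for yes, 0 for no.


Input: nmbnj
Reversed: jnbmn
  Compare pos 0 ('n') with pos 4 ('j'): MISMATCH
  Compare pos 1 ('m') with pos 3 ('n'): MISMATCH
Result: not a palindrome

0


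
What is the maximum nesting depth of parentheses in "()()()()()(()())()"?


Input: "()()()()()(()())()"
Tracking depth:
  Position 0 '(': depth becomes 1
  Position 1 ')': depth becomes 0
  Position 2 '(': depth becomes 1
  Position 3 ')': depth becomes 0
  Position 4 '(': depth becomes 1
  Position 5 ')': depth becomes 0
  Position 6 '(': depth becomes 1
  Position 7 ')': depth becomes 0
  Position 8 '(': depth becomes 1
  Position 9 ')': depth becomes 0
  Position 10 '(': depth becomes 1
  Position 11 '(': depth becomes 2
  Position 12 ')': depth becomes 1
  Position 13 '(': depth becomes 2
  Position 14 ')': depth becomes 1
  Position 15 ')': depth becomes 0
  Position 16 '(': depth becomes 1
  Position 17 ')': depth becomes 0
Maximum depth reached: 2

2


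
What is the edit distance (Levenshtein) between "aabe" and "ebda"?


Computing edit distance: "aabe" -> "ebda"
DP table:
           e    b    d    a
      0    1    2    3    4
  a   1    1    2    3    3
  a   2    2    2    3    3
  b   3    3    2    3    4
  e   4    3    3    3    4
Edit distance = dp[4][4] = 4

4


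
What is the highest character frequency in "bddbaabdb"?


Input: bddbaabdb
Character counts:
  'a': 2
  'b': 4
  'd': 3
Maximum frequency: 4

4


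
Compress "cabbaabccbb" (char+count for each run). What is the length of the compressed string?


Input: cabbaabccbb
Runs:
  'c' x 1 => "c1"
  'a' x 1 => "a1"
  'b' x 2 => "b2"
  'a' x 2 => "a2"
  'b' x 1 => "b1"
  'c' x 2 => "c2"
  'b' x 2 => "b2"
Compressed: "c1a1b2a2b1c2b2"
Compressed length: 14

14


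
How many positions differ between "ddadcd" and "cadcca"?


Comparing "ddadcd" and "cadcca" position by position:
  Position 0: 'd' vs 'c' => DIFFER
  Position 1: 'd' vs 'a' => DIFFER
  Position 2: 'a' vs 'd' => DIFFER
  Position 3: 'd' vs 'c' => DIFFER
  Position 4: 'c' vs 'c' => same
  Position 5: 'd' vs 'a' => DIFFER
Positions that differ: 5

5


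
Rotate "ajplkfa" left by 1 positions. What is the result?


Input: "ajplkfa", rotate left by 1
First 1 characters: "a"
Remaining characters: "jplkfa"
Concatenate remaining + first: "jplkfa" + "a" = "jplkfaa"

jplkfaa


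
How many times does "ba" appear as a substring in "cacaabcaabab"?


Searching for "ba" in "cacaabcaabab"
Scanning each position:
  Position 0: "ca" => no
  Position 1: "ac" => no
  Position 2: "ca" => no
  Position 3: "aa" => no
  Position 4: "ab" => no
  Position 5: "bc" => no
  Position 6: "ca" => no
  Position 7: "aa" => no
  Position 8: "ab" => no
  Position 9: "ba" => MATCH
  Position 10: "ab" => no
Total occurrences: 1

1


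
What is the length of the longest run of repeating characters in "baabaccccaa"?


Input: "baabaccccaa"
Scanning for longest run:
  Position 1 ('a'): new char, reset run to 1
  Position 2 ('a'): continues run of 'a', length=2
  Position 3 ('b'): new char, reset run to 1
  Position 4 ('a'): new char, reset run to 1
  Position 5 ('c'): new char, reset run to 1
  Position 6 ('c'): continues run of 'c', length=2
  Position 7 ('c'): continues run of 'c', length=3
  Position 8 ('c'): continues run of 'c', length=4
  Position 9 ('a'): new char, reset run to 1
  Position 10 ('a'): continues run of 'a', length=2
Longest run: 'c' with length 4

4


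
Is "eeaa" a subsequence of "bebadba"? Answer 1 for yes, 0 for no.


Check if "eeaa" is a subsequence of "bebadba"
Greedy scan:
  Position 0 ('b'): no match needed
  Position 1 ('e'): matches sub[0] = 'e'
  Position 2 ('b'): no match needed
  Position 3 ('a'): no match needed
  Position 4 ('d'): no match needed
  Position 5 ('b'): no match needed
  Position 6 ('a'): no match needed
Only matched 1/4 characters => not a subsequence

0


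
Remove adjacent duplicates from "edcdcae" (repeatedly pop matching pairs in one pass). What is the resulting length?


Input: edcdcae
Stack-based adjacent duplicate removal:
  Read 'e': push. Stack: e
  Read 'd': push. Stack: ed
  Read 'c': push. Stack: edc
  Read 'd': push. Stack: edcd
  Read 'c': push. Stack: edcdc
  Read 'a': push. Stack: edcdca
  Read 'e': push. Stack: edcdcae
Final stack: "edcdcae" (length 7)

7


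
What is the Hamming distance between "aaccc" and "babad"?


Comparing "aaccc" and "babad" position by position:
  Position 0: 'a' vs 'b' => differ
  Position 1: 'a' vs 'a' => same
  Position 2: 'c' vs 'b' => differ
  Position 3: 'c' vs 'a' => differ
  Position 4: 'c' vs 'd' => differ
Total differences (Hamming distance): 4

4


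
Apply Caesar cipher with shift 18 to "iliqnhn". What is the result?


Caesar cipher: shift "iliqnhn" by 18
  'i' (pos 8) + 18 = pos 0 = 'a'
  'l' (pos 11) + 18 = pos 3 = 'd'
  'i' (pos 8) + 18 = pos 0 = 'a'
  'q' (pos 16) + 18 = pos 8 = 'i'
  'n' (pos 13) + 18 = pos 5 = 'f'
  'h' (pos 7) + 18 = pos 25 = 'z'
  'n' (pos 13) + 18 = pos 5 = 'f'
Result: adaifzf

adaifzf


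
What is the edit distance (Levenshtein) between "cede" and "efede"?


Computing edit distance: "cede" -> "efede"
DP table:
           e    f    e    d    e
      0    1    2    3    4    5
  c   1    1    2    3    4    5
  e   2    1    2    2    3    4
  d   3    2    2    3    2    3
  e   4    3    3    2    3    2
Edit distance = dp[4][5] = 2

2


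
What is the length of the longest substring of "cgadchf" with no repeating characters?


Input: "cgadchf"
Sliding window (track last position of each char):
  Position 0 ('c'): window [0,0] length 1 -- new best
  Position 1 ('g'): window [0,1] length 2 -- new best
  Position 2 ('a'): window [0,2] length 3 -- new best
  Position 3 ('d'): window [0,3] length 4 -- new best
  Position 4 ('c'): repeat (last at 0), move window start to 1
  Position 4 ('c'): window [1,4] length 4
  Position 5 ('h'): window [1,5] length 5 -- new best
  Position 6 ('f'): window [1,6] length 6 -- new best
Longest substring with no repeats: "gadchf" with length 6

6


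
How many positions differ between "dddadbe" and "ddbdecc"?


Comparing "dddadbe" and "ddbdecc" position by position:
  Position 0: 'd' vs 'd' => same
  Position 1: 'd' vs 'd' => same
  Position 2: 'd' vs 'b' => DIFFER
  Position 3: 'a' vs 'd' => DIFFER
  Position 4: 'd' vs 'e' => DIFFER
  Position 5: 'b' vs 'c' => DIFFER
  Position 6: 'e' vs 'c' => DIFFER
Positions that differ: 5

5


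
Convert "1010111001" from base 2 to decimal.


Input: "1010111001" in base 2
Positional expansion:
  Digit '1' (value 1) x 2^9 = 512
  Digit '0' (value 0) x 2^8 = 0
  Digit '1' (value 1) x 2^7 = 128
  Digit '0' (value 0) x 2^6 = 0
  Digit '1' (value 1) x 2^5 = 32
  Digit '1' (value 1) x 2^4 = 16
  Digit '1' (value 1) x 2^3 = 8
  Digit '0' (value 0) x 2^2 = 0
  Digit '0' (value 0) x 2^1 = 0
  Digit '1' (value 1) x 2^0 = 1
Sum = 697

697


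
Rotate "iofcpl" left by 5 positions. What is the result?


Input: "iofcpl", rotate left by 5
First 5 characters: "iofcp"
Remaining characters: "l"
Concatenate remaining + first: "l" + "iofcp" = "liofcp"

liofcp


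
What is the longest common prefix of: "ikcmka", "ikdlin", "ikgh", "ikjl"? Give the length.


Words: ikcmka, ikdlin, ikgh, ikjl
  Position 0: all 'i' => match
  Position 1: all 'k' => match
  Position 2: ('c', 'd', 'g', 'j') => mismatch, stop
LCP = "ik" (length 2)

2


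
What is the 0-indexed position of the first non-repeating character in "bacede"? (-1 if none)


Input: bacede
Character frequencies:
  'a': 1
  'b': 1
  'c': 1
  'd': 1
  'e': 2
Scanning left to right for freq == 1:
  Position 0 ('b'): unique! => answer = 0

0


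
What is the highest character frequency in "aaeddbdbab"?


Input: aaeddbdbab
Character counts:
  'a': 3
  'b': 3
  'd': 3
  'e': 1
Maximum frequency: 3

3


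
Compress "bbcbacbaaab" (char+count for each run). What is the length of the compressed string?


Input: bbcbacbaaab
Runs:
  'b' x 2 => "b2"
  'c' x 1 => "c1"
  'b' x 1 => "b1"
  'a' x 1 => "a1"
  'c' x 1 => "c1"
  'b' x 1 => "b1"
  'a' x 3 => "a3"
  'b' x 1 => "b1"
Compressed: "b2c1b1a1c1b1a3b1"
Compressed length: 16

16


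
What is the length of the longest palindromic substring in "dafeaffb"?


Input: "dafeaffb"
Checking substrings for palindromes:
  [5:7] "ff" (len 2) => palindrome
Longest palindromic substring: "ff" with length 2

2


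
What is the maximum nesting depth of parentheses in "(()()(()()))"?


Input: "(()()(()()))"
Tracking depth:
  Position 0 '(': depth becomes 1
  Position 1 '(': depth becomes 2
  Position 2 ')': depth becomes 1
  Position 3 '(': depth becomes 2
  Position 4 ')': depth becomes 1
  Position 5 '(': depth becomes 2
  Position 6 '(': depth becomes 3
  Position 7 ')': depth becomes 2
  Position 8 '(': depth becomes 3
  Position 9 ')': depth becomes 2
  Position 10 ')': depth becomes 1
  Position 11 ')': depth becomes 0
Maximum depth reached: 3

3


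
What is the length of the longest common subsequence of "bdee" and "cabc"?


LCS of "bdee" and "cabc"
DP table:
           c    a    b    c
      0    0    0    0    0
  b   0    0    0    1    1
  d   0    0    0    1    1
  e   0    0    0    1    1
  e   0    0    0    1    1
LCS length = dp[4][4] = 1

1


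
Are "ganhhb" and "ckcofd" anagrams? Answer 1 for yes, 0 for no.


Strings: "ganhhb", "ckcofd"
Sorted first:  abghhn
Sorted second: ccdfko
Differ at position 0: 'a' vs 'c' => not anagrams

0


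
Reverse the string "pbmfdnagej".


Input: pbmfdnagej
Reading characters right to left:
  Position 9: 'j'
  Position 8: 'e'
  Position 7: 'g'
  Position 6: 'a'
  Position 5: 'n'
  Position 4: 'd'
  Position 3: 'f'
  Position 2: 'm'
  Position 1: 'b'
  Position 0: 'p'
Reversed: jegandfmbp

jegandfmbp


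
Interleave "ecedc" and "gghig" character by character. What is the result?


Interleaving "ecedc" and "gghig":
  Position 0: 'e' from first, 'g' from second => "eg"
  Position 1: 'c' from first, 'g' from second => "cg"
  Position 2: 'e' from first, 'h' from second => "eh"
  Position 3: 'd' from first, 'i' from second => "di"
  Position 4: 'c' from first, 'g' from second => "cg"
Result: egcgehdicg

egcgehdicg


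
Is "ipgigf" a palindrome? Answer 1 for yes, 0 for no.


Input: ipgigf
Reversed: fgigpi
  Compare pos 0 ('i') with pos 5 ('f'): MISMATCH
  Compare pos 1 ('p') with pos 4 ('g'): MISMATCH
  Compare pos 2 ('g') with pos 3 ('i'): MISMATCH
Result: not a palindrome

0


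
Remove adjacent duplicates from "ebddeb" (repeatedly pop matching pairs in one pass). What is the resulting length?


Input: ebddeb
Stack-based adjacent duplicate removal:
  Read 'e': push. Stack: e
  Read 'b': push. Stack: eb
  Read 'd': push. Stack: ebd
  Read 'd': matches stack top 'd' => pop. Stack: eb
  Read 'e': push. Stack: ebe
  Read 'b': push. Stack: ebeb
Final stack: "ebeb" (length 4)

4


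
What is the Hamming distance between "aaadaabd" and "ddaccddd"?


Comparing "aaadaabd" and "ddaccddd" position by position:
  Position 0: 'a' vs 'd' => differ
  Position 1: 'a' vs 'd' => differ
  Position 2: 'a' vs 'a' => same
  Position 3: 'd' vs 'c' => differ
  Position 4: 'a' vs 'c' => differ
  Position 5: 'a' vs 'd' => differ
  Position 6: 'b' vs 'd' => differ
  Position 7: 'd' vs 'd' => same
Total differences (Hamming distance): 6

6


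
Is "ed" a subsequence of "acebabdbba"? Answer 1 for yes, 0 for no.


Check if "ed" is a subsequence of "acebabdbba"
Greedy scan:
  Position 0 ('a'): no match needed
  Position 1 ('c'): no match needed
  Position 2 ('e'): matches sub[0] = 'e'
  Position 3 ('b'): no match needed
  Position 4 ('a'): no match needed
  Position 5 ('b'): no match needed
  Position 6 ('d'): matches sub[1] = 'd'
  Position 7 ('b'): no match needed
  Position 8 ('b'): no match needed
  Position 9 ('a'): no match needed
All 2 characters matched => is a subsequence

1


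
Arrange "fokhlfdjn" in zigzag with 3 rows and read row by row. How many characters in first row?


Zigzag "fokhlfdjn" into 3 rows:
Placing characters:
  'f' => row 0
  'o' => row 1
  'k' => row 2
  'h' => row 1
  'l' => row 0
  'f' => row 1
  'd' => row 2
  'j' => row 1
  'n' => row 0
Rows:
  Row 0: "fln"
  Row 1: "ohfj"
  Row 2: "kd"
First row length: 3

3


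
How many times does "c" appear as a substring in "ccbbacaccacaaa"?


Searching for "c" in "ccbbacaccacaaa"
Scanning each position:
  Position 0: "c" => MATCH
  Position 1: "c" => MATCH
  Position 2: "b" => no
  Position 3: "b" => no
  Position 4: "a" => no
  Position 5: "c" => MATCH
  Position 6: "a" => no
  Position 7: "c" => MATCH
  Position 8: "c" => MATCH
  Position 9: "a" => no
  Position 10: "c" => MATCH
  Position 11: "a" => no
  Position 12: "a" => no
  Position 13: "a" => no
Total occurrences: 6

6


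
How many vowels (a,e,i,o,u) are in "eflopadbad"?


Input: eflopadbad
Checking each character:
  'e' at position 0: vowel (running total: 1)
  'f' at position 1: consonant
  'l' at position 2: consonant
  'o' at position 3: vowel (running total: 2)
  'p' at position 4: consonant
  'a' at position 5: vowel (running total: 3)
  'd' at position 6: consonant
  'b' at position 7: consonant
  'a' at position 8: vowel (running total: 4)
  'd' at position 9: consonant
Total vowels: 4

4


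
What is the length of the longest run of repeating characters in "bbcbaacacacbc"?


Input: "bbcbaacacacbc"
Scanning for longest run:
  Position 1 ('b'): continues run of 'b', length=2
  Position 2 ('c'): new char, reset run to 1
  Position 3 ('b'): new char, reset run to 1
  Position 4 ('a'): new char, reset run to 1
  Position 5 ('a'): continues run of 'a', length=2
  Position 6 ('c'): new char, reset run to 1
  Position 7 ('a'): new char, reset run to 1
  Position 8 ('c'): new char, reset run to 1
  Position 9 ('a'): new char, reset run to 1
  Position 10 ('c'): new char, reset run to 1
  Position 11 ('b'): new char, reset run to 1
  Position 12 ('c'): new char, reset run to 1
Longest run: 'b' with length 2

2


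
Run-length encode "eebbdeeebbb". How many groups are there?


Input: eebbdeeebbb
Scanning for consecutive runs:
  Group 1: 'e' x 2 (positions 0-1)
  Group 2: 'b' x 2 (positions 2-3)
  Group 3: 'd' x 1 (positions 4-4)
  Group 4: 'e' x 3 (positions 5-7)
  Group 5: 'b' x 3 (positions 8-10)
Total groups: 5

5


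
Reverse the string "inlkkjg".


Input: inlkkjg
Reading characters right to left:
  Position 6: 'g'
  Position 5: 'j'
  Position 4: 'k'
  Position 3: 'k'
  Position 2: 'l'
  Position 1: 'n'
  Position 0: 'i'
Reversed: gjkklni

gjkklni


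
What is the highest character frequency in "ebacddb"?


Input: ebacddb
Character counts:
  'a': 1
  'b': 2
  'c': 1
  'd': 2
  'e': 1
Maximum frequency: 2

2


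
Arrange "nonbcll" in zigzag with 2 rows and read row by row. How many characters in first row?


Zigzag "nonbcll" into 2 rows:
Placing characters:
  'n' => row 0
  'o' => row 1
  'n' => row 0
  'b' => row 1
  'c' => row 0
  'l' => row 1
  'l' => row 0
Rows:
  Row 0: "nncl"
  Row 1: "obl"
First row length: 4

4


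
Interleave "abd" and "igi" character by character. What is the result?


Interleaving "abd" and "igi":
  Position 0: 'a' from first, 'i' from second => "ai"
  Position 1: 'b' from first, 'g' from second => "bg"
  Position 2: 'd' from first, 'i' from second => "di"
Result: aibgdi

aibgdi


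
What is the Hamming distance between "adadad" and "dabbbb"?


Comparing "adadad" and "dabbbb" position by position:
  Position 0: 'a' vs 'd' => differ
  Position 1: 'd' vs 'a' => differ
  Position 2: 'a' vs 'b' => differ
  Position 3: 'd' vs 'b' => differ
  Position 4: 'a' vs 'b' => differ
  Position 5: 'd' vs 'b' => differ
Total differences (Hamming distance): 6

6


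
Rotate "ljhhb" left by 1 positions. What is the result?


Input: "ljhhb", rotate left by 1
First 1 characters: "l"
Remaining characters: "jhhb"
Concatenate remaining + first: "jhhb" + "l" = "jhhbl"

jhhbl


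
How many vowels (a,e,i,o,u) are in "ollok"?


Input: ollok
Checking each character:
  'o' at position 0: vowel (running total: 1)
  'l' at position 1: consonant
  'l' at position 2: consonant
  'o' at position 3: vowel (running total: 2)
  'k' at position 4: consonant
Total vowels: 2

2


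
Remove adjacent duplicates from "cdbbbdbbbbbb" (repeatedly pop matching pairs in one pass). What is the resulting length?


Input: cdbbbdbbbbbb
Stack-based adjacent duplicate removal:
  Read 'c': push. Stack: c
  Read 'd': push. Stack: cd
  Read 'b': push. Stack: cdb
  Read 'b': matches stack top 'b' => pop. Stack: cd
  Read 'b': push. Stack: cdb
  Read 'd': push. Stack: cdbd
  Read 'b': push. Stack: cdbdb
  Read 'b': matches stack top 'b' => pop. Stack: cdbd
  Read 'b': push. Stack: cdbdb
  Read 'b': matches stack top 'b' => pop. Stack: cdbd
  Read 'b': push. Stack: cdbdb
  Read 'b': matches stack top 'b' => pop. Stack: cdbd
Final stack: "cdbd" (length 4)

4


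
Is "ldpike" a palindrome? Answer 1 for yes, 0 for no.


Input: ldpike
Reversed: ekipdl
  Compare pos 0 ('l') with pos 5 ('e'): MISMATCH
  Compare pos 1 ('d') with pos 4 ('k'): MISMATCH
  Compare pos 2 ('p') with pos 3 ('i'): MISMATCH
Result: not a palindrome

0


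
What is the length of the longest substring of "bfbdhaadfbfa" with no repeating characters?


Input: "bfbdhaadfbfa"
Sliding window (track last position of each char):
  Position 0 ('b'): window [0,0] length 1 -- new best
  Position 1 ('f'): window [0,1] length 2 -- new best
  Position 2 ('b'): repeat (last at 0), move window start to 1
  Position 2 ('b'): window [1,2] length 2
  Position 3 ('d'): window [1,3] length 3 -- new best
  Position 4 ('h'): window [1,4] length 4 -- new best
  Position 5 ('a'): window [1,5] length 5 -- new best
  Position 6 ('a'): repeat (last at 5), move window start to 6
  Position 6 ('a'): window [6,6] length 1
  Position 7 ('d'): window [6,7] length 2
  Position 8 ('f'): window [6,8] length 3
  Position 9 ('b'): window [6,9] length 4
  Position 10 ('f'): repeat (last at 8), move window start to 9
  Position 10 ('f'): window [9,10] length 2
  Position 11 ('a'): window [9,11] length 3
Longest substring with no repeats: "fbdha" with length 5

5
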